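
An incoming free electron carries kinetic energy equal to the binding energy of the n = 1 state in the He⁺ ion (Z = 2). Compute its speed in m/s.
4.38e+06 m/s (or 1.4595% of c)

The binding energy at n = 1 for He⁺ is:
E_1 = -13.6057 × 2²/1² = -54.422800 eV
|E_1| = 54.422800 eV

Convert to Joules:
KE = 54.422800 eV × (1.602177 × 10⁻¹⁹ J/eV) = 8.7195e-18 J

Using KE = ½mv²:
v = √(2·KE/m_e)
v = √(2 × 8.7195e-18 J / 9.10938 × 10⁻³¹ kg)
v = 4.38e+06 m/s

This is approximately 1.4595% the speed of light.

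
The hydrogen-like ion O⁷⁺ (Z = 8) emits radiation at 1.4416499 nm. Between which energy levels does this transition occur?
n = 9 → n = 1

First, find the photon energy from the wavelength (hc = 1239.84 eV·nm):
E = hc/λ = 1239.84 eV·nm / 1.4416499 nm = 860.01463 eV

The energy levels of O⁷⁺ satisfy E_n = -13.6057 × 8² / n² eV, so an emission n_i → n_f releases
ΔE = 13.6057 × 8² × (1/n_f² − 1/n_i²) eV.

Setting ΔE equal to the photon energy:
1/n_f² − 1/n_i² = 860.01463 / (13.6057 × 8²) = 0.98765434

Since 1/n_i² must be positive, we need 1/n_f² > 0.98765434, i.e. n_f ≤ 1. For each allowed n_f, solve n_i = (1/n_f² − 0.98765434)^(−1/2) and check whether it is a whole number:
  n_f = 1: 1/n_i² = 1.00000000 − 0.98765434 = 0.01234566 → n_i = 9.000  → integer, n_i = 9 ✓

Only n_f = 1 gives an integer upper level, n_i = 9.

The transition is from n = 9 to n = 1 (emission).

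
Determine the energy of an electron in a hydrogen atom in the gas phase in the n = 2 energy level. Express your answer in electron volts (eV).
-3.4014 eV

The energy levels of a hydrogen-like atom are given by:
E_n = -13.6057 eV / n²

For n = 2:
E_2 = -13.6057 eV / 2²
E_2 = -13.6057 eV / 4
E_2 = -3.4014 eV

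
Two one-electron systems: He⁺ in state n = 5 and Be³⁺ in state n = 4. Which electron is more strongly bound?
Be³⁺ at n = 4 (E = -13.605700 eV)

Using E_n = -13.6057 Z² / n² eV:

He⁺ (Z = 2) at n = 5:
E = -13.6057 × 2² / 5² = -13.6057 × 4 / 25 = -2.176912000 eV

Be³⁺ (Z = 4) at n = 4:
E = -13.6057 × 4² / 4² = -13.6057 × 16 / 16 = -13.605700000 eV

Since -13.605700000 eV < -2.176912000 eV,
Be³⁺ at n = 4 is more tightly bound (requires more energy to ionize).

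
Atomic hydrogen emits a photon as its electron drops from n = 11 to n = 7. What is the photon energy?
0.165 eV

The energy levels are E_n = -13.6057 eV / n².

Energy at n = 11: E_11 = -13.6057 / 11² = -0.112444 eV
Energy at n = 7: E_7 = -13.6057 / 7² = -0.277667 eV

For emission (electron falling to lower state), the photon energy is:
E_photon = E_11 - E_7 = |-0.112444 - (-0.277667)|
E_photon = 0.165 eV

This energy is carried away by the emitted photon.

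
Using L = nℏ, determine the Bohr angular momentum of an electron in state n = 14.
1.4764e-33 J·s (or 14ℏ)

In the Bohr model, angular momentum is quantized:
L = nℏ

where ℏ = h/(2π) = 1.054572e-34 J·s

For n = 14:
L = 14 × 1.054572e-34 J·s
L = 1.4764e-33 J·s

This can also be written as L = 14ℏ.
The angular momentum is an integer multiple of the reduced Planck constant.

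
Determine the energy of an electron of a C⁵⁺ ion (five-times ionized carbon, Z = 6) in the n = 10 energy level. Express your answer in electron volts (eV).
-4.8981 eV

The energy levels of a hydrogen-like atom are given by:
E_n = -13.6057 Z² / n² eV  (with Z = 6 for C⁵⁺)

For n = 10:
E_10 = -13.6057 × 6² / 10²
E_10 = -13.6057 × 36 / 100
E_10 = -4.8981 eV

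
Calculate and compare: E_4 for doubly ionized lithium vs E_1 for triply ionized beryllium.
Be³⁺ at n = 1 (E = -217.691 eV)

Using E_n = -13.6057 Z² / n² eV:

Li²⁺ (Z = 3) at n = 4:
E = -13.6057 × 3² / 4² = -13.6057 × 9 / 16 = -7.653206 eV

Be³⁺ (Z = 4) at n = 1:
E = -13.6057 × 4² / 1² = -13.6057 × 16 / 1 = -217.691200 eV

Since -217.691200 eV < -7.653206 eV,
Be³⁺ at n = 1 is more tightly bound (requires more energy to ionize).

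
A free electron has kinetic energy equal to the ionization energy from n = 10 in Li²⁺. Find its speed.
6.563e+05 m/s (or 0.21892% of c)

The binding energy at n = 10 for Li²⁺ is:
E_10 = -13.6057 × 3²/10² = -1.2245130 eV
|E_10| = 1.2245130 eV

Convert to Joules:
KE = 1.2245130 eV × (1.602177 × 10⁻¹⁹ J/eV) = 1.96189e-19 J

Using KE = ½mv²:
v = √(2·KE/m_e)
v = √(2 × 1.96189e-19 J / 9.10938 × 10⁻³¹ kg)
v = 6.563e+05 m/s

This is approximately 0.21892% the speed of light.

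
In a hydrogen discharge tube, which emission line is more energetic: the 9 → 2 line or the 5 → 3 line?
9 → 2

Calculate the energy for each transition:

Transition 9 → 2:
ΔE₁ = |E_2 - E_9| = |-13.6057/2² - (-13.6057/9²)|
ΔE₁ = |-3.401425000000 - (-0.167971604938)| = 3.233453395 eV

Transition 5 → 3:
ΔE₂ = |E_3 - E_5| = |-13.6057/3² - (-13.6057/5²)|
ΔE₂ = |-1.511744444444 - (-0.544228000000)| = 0.967516444 eV

Since 3.233453395 eV > 0.967516444 eV, the transition 9 → 2 emits the more energetic photon.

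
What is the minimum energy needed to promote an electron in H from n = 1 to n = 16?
13.5526 eV

The energy levels of a hydrogen-like atom are E_n = -13.6057 eV / n².

Energy at n = 1: E_1 = -13.6057 / 1² = -13.6057000 eV
Energy at n = 16: E_16 = -13.6057 / 16² = -0.0531473 eV

The excitation energy is the difference:
ΔE = E_16 - E_1
ΔE = -0.0531473 - (-13.6057000)
ΔE = 13.5526 eV

Since this is positive, energy must be absorbed (photon absorption).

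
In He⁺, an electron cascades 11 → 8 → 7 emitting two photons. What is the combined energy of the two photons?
0.661 eV

The energy levels of He⁺ are E_n = -13.6057 × 2² / n² eV.

First transition (11 → 8):
ΔE₁ = |E_8 - E_11|
ΔE₁ = |-0.850356250 - (-0.449775207)| = 0.400581 eV

Second transition (8 → 7):
ΔE₂ = |E_7 - E_8|
ΔE₂ = |-1.110669388 - (-0.850356250)| = 0.260313 eV

Total energy released:
E_total = ΔE₁ + ΔE₂ = 0.400581 + 0.260313 = 0.661 eV

Note: This equals the direct transition 11 → 7: 0.661 eV ✓
Energy is conserved regardless of the path taken.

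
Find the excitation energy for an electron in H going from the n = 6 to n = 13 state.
0.30 eV

The energy levels of a hydrogen-like atom are E_n = -13.6057 eV / n².

Energy at n = 6: E_6 = -13.6057 / 6² = -0.37794 eV
Energy at n = 13: E_13 = -13.6057 / 13² = -0.08051 eV

The excitation energy is the difference:
ΔE = E_13 - E_6
ΔE = -0.08051 - (-0.37794)
ΔE = 0.30 eV

Since this is positive, energy must be absorbed (photon absorption).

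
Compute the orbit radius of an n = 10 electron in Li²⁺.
1.7639 nm (or 17.6392 Å)

The Bohr radius formula is:
r_n = n² a₀ / Z

where a₀ = 0.0529177 nm is the Bohr radius.

For Li²⁺ (Z = 3) at n = 10:
r_10 = 10² × 0.0529177 nm / 3
r_10 = 100 × 0.0529177 nm / 3
r_10 = 5.29177 nm / 3
r_10 = 1.7639 nm

The electron orbits at approximately 1.7639 nm from the nucleus.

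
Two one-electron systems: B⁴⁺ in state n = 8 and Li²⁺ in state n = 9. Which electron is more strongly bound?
B⁴⁺ at n = 8 (E = -5.3147 eV)

Using E_n = -13.6057 Z² / n² eV:

B⁴⁺ (Z = 5) at n = 8:
E = -13.6057 × 5² / 8² = -13.6057 × 25 / 64 = -5.3147266 eV

Li²⁺ (Z = 3) at n = 9:
E = -13.6057 × 3² / 9² = -13.6057 × 9 / 81 = -1.5117444 eV

Since -5.3147266 eV < -1.5117444 eV,
B⁴⁺ at n = 8 is more tightly bound (requires more energy to ionize).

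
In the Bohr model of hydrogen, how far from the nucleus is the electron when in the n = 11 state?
6.4030 nm (or 64.0304 Å)

The Bohr radius formula is:
r_n = n² a₀ / Z

where a₀ = 0.0529177 nm is the Bohr radius.

For H (Z = 1) at n = 11:
r_11 = 11² × 0.0529177 nm / 1
r_11 = 121 × 0.0529177 nm / 1
r_11 = 6.40304 nm / 1
r_11 = 6.4030 nm

The electron orbits at approximately 6.4030 nm from the nucleus.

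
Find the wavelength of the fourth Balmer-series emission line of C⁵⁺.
11.3908 nm

The lines of a series are numbered from the longest wavelength (smallest ΔE) outward; the fourth line is the transition from n = n_f + 4 to n_f.
The Balmer series has all transitions ending at n_f = 2.

For C⁵⁺ (Z = 6), the fourth line (δ-line) is the jump from n = 6 to n = 2:
E_6 = -13.6057 × 6² / 6² = -13.605700 eV
E_2 = -13.6057 × 6² / 2² = -122.451300 eV
ΔE = E_6 - E_2 = 108.845600 eV

λ = hc/E = 1239.84 eV·nm / 108.845600 eV
λ = 11.3908 nm

This is the δ-line of the Balmer series in C⁵⁺.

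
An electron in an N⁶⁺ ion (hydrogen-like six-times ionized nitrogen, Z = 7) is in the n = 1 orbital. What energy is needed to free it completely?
666.679 eV

The ionization energy is the energy needed to remove the electron completely (n → ∞).

For a hydrogen-like ion with Z = 7, E_n = -13.6057 Z² / n² eV.

At n = 1: E_1 = -13.6057 × 7² / 1² = -666.679300 eV
At n = ∞: E_∞ = 0 eV

Ionization energy = E_∞ - E_1 = 0 - (-666.679300) = 666.679300 eV
Ionization energy ≈ 666.679 eV

This is also called the binding energy of the electron in state n = 1.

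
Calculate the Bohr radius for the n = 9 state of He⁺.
2.1432 nm (or 21.4317 Å)

The Bohr radius formula is:
r_n = n² a₀ / Z

where a₀ = 0.0529177 nm is the Bohr radius.

For He⁺ (Z = 2) at n = 9:
r_9 = 9² × 0.0529177 nm / 2
r_9 = 81 × 0.0529177 nm / 2
r_9 = 4.28633 nm / 2
r_9 = 2.1432 nm

The electron orbits at approximately 2.1432 nm from the nucleus.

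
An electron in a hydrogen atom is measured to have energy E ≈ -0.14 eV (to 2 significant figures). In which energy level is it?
n = 10

The exact energy levels follow E_n = -13.6057 eV / n².

The measured value (-0.14 eV) is reported to only 2 significant figures, so we must test candidate n values and see which one matches to that precision.

Candidate energies:
  n = 8:  E = -13.6057/8² = -0.21259 eV
  n = 9:  E = -13.6057/9² = -0.16797 eV
  n = 10:  E = -13.6057/10² = -0.13606 eV  ← matches
  n = 11:  E = -13.6057/11² = -0.11244 eV
  n = 12:  E = -13.6057/12² = -0.09448 eV

Checking against the measurement of -0.14 eV (2 sig figs), only n = 10 agrees:
E_10 = -0.13606 eV, which rounds to -0.14 eV ✓

Therefore n = 10.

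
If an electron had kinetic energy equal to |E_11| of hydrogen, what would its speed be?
1.99e+05 m/s (or 0.0663% of c)

The binding energy at n = 11 for hydrogen is:
E_11 = -13.6057/11² = -0.112444 eV
|E_11| = 0.112444 eV

Convert to Joules:
KE = 0.112444 eV × (1.602177 × 10⁻¹⁹ J/eV) = 1.8016e-20 J

Using KE = ½mv²:
v = √(2·KE/m_e)
v = √(2 × 1.8016e-20 J / 9.10938 × 10⁻³¹ kg)
v = 1.99e+05 m/s

This is approximately 0.0663% the speed of light.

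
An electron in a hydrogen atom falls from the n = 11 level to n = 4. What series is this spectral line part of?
Brackett series

The spectral series in hydrogen are named based on the final (lower) energy level:
- Lyman series: n_final = 1 (ultraviolet)
- Balmer series: n_final = 2 (visible/near-UV)
- Paschen series: n_final = 3 (infrared)
- Brackett series: n_final = 4 (infrared)
- Pfund series: n_final = 5 (far infrared)

Since this transition ends at n = 4, it belongs to the Brackett series.

For reference, this 11 → 4 line has photon energy
ΔE = 13.6057 eV × (1/4² - 1/11²) = 0.73791245 eV,
corresponding to wavelength λ = hc/ΔE = 1239.84 eV·nm / 0.73791245 eV = 1680.20 nm in the infrared region.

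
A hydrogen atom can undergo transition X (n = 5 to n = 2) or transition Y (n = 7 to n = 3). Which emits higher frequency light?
5 → 2

Calculate the energy for each transition:

Transition 5 → 2:
ΔE₁ = |E_2 - E_5| = |-13.6057/2² - (-13.6057/5²)|
ΔE₁ = |-3.401425000 - (-0.544228000)| = 2.857197 eV

Transition 7 → 3:
ΔE₂ = |E_3 - E_7| = |-13.6057/3² - (-13.6057/7²)|
ΔE₂ = |-1.511744444 - (-0.277667347)| = 1.234077 eV

Since 2.857197 eV > 1.234077 eV, the transition 5 → 2 emits the more energetic photon.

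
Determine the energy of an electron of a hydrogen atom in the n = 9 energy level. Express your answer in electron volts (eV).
-0.167972 eV

The energy levels of a hydrogen-like atom are given by:
E_n = -13.6057 eV / n²

For n = 9:
E_9 = -13.6057 eV / 9²
E_9 = -13.6057 eV / 81
E_9 = -0.167972 eV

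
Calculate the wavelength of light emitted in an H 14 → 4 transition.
1587.62636 nm

First, find the transition energy using E_n = -13.6057 / n² eV:
E_14 = -13.6057 / 14² = -0.06941683673 eV
E_4 = -13.6057 / 4² = -0.85035625000 eV

Photon energy: |ΔE| = |E_4 - E_14| = 0.78093941327 eV

Convert to wavelength using E = hc/λ with hc = 1239.84 eV·nm:
λ = hc/E = 1239.84 eV·nm / 0.78093941327 eV
λ = 1587.62636 nm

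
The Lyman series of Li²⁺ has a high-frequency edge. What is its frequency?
2.961e+16 Hz

The series limit corresponds to the transition from n = ∞ to n = 1.
This is the highest energy (shortest wavelength) transition in the Lyman series.

E_∞ = 0 eV
E_1 = -13.6057 × 3² / 1² = -122.45130 eV

Energy at series limit:
ΔE = E_∞ - E_1 = 0 - (-122.45130) = 122.45130 eV
E = 122.45130 eV × (1.602177 × 10⁻¹⁹ J/eV) = 1.96189e-17 J
f = E/h = 1.96189e-17 J / (6.62607 × 10⁻³⁴ J·s) = 2.961e+16 Hz

This energy equals the ionization energy from the n = 1 state of Li²⁺.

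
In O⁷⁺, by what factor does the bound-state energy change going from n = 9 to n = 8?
1.265625

Using E_n = -13.6057 Z² / n² eV with Z = 8:

E_8 = -13.6057 × 8² / 8² = -870.7648 / 64 = -13.60570000000 eV
E_9 = -13.6057 × 8² / 9² = -870.7648 / 81 = -10.75018271605 eV

The ratio is:
E_8/E_9 = (-13.60570000000) / (-10.75018271605)
E_8/E_9 = (-870.7648/64) / (-870.7648/81)
E_8/E_9 = 81/64
E_8/E_9 = 1.265625
(Note: the Z² factors cancel in the ratio.)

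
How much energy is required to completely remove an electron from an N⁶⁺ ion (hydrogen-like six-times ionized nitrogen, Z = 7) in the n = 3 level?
74.08 eV

The ionization energy is the energy needed to remove the electron completely (n → ∞).

For a hydrogen-like ion with Z = 7, E_n = -13.6057 Z² / n² eV.

At n = 3: E_3 = -13.6057 × 7² / 3² = -74.07548 eV
At n = ∞: E_∞ = 0 eV

Ionization energy = E_∞ - E_3 = 0 - (-74.07548) = 74.07548 eV
Ionization energy ≈ 74.08 eV

This is also called the binding energy of the electron in state n = 3.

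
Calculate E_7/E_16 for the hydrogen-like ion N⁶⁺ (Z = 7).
5.22

Using E_n = -13.6057 Z² / n² eV with Z = 7:

E_7 = -13.6057 × 7² / 7² = -666.6793 / 49 = -13.60570000 eV
E_16 = -13.6057 × 7² / 16² = -666.6793 / 256 = -2.60421602 eV

The ratio is:
E_7/E_16 = (-13.60570000) / (-2.60421602)
E_7/E_16 = (-666.6793/49) / (-666.6793/256)
E_7/E_16 = 256/49
E_7/E_16 = 5.22
(Note: the Z² factors cancel in the ratio.)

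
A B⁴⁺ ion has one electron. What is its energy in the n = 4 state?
-21.258906 eV

For hydrogen-like ions, the energy levels scale with Z²:
E_n = -13.6057 Z² / n² eV

For B⁴⁺ (Z = 5) at n = 4:
E_4 = -13.6057 × 5² / 4²
E_4 = -13.6057 × 25 / 16
E_4 = -340.1425 / 16
E_4 = -21.258906 eV

The energy is 25 times more negative than hydrogen at the same n due to the stronger nuclear charge.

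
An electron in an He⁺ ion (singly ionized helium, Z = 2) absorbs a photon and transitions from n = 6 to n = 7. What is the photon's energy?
0.40 eV

The energy levels of a hydrogen-like atom are E_n = -13.6057 Z² eV / n².

Energy at n = 6: E_6 = -13.6057 × 2² / 6² = -1.51174 eV
Energy at n = 7: E_7 = -13.6057 × 2² / 7² = -1.11067 eV

The excitation energy is the difference:
ΔE = E_7 - E_6
ΔE = -1.11067 - (-1.51174)
ΔE = 0.40 eV

Since this is positive, energy must be absorbed (photon absorption).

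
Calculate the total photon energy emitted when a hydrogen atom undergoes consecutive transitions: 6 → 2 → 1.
13.23 eV

The energy levels of hydrogen are E_n = -13.6057 / n² eV.

First transition (6 → 2):
ΔE₁ = |E_2 - E_6|
ΔE₁ = |-3.40142500 - (-0.37793611)| = 3.02349 eV

Second transition (2 → 1):
ΔE₂ = |E_1 - E_2|
ΔE₂ = |-13.60570000 - (-3.40142500)| = 10.20428 eV

Total energy released:
E_total = ΔE₁ + ΔE₂ = 3.02349 + 10.20428 = 13.23 eV

Note: This equals the direct transition 6 → 1: 13.23 eV ✓
Energy is conserved regardless of the path taken.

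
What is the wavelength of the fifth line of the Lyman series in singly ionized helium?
23.43253 nm

The lines of a series are numbered from the longest wavelength (smallest ΔE) outward; the fifth line is the transition from n = n_f + 5 to n_f.
The Lyman series has all transitions ending at n_f = 1.

For He⁺ (Z = 2), the fifth line (ε-line) is the jump from n = 6 to n = 1:
E_6 = -13.6057 × 2² / 6² = -1.5117444 eV
E_1 = -13.6057 × 2² / 1² = -54.4228000 eV
ΔE = E_6 - E_1 = 52.9110556 eV

λ = hc/E = 1239.84 eV·nm / 52.9110556 eV
λ = 23.43253 nm

This is the ε-line of the Lyman series in He⁺.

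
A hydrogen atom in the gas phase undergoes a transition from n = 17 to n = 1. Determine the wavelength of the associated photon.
91.442925 nm

First, find the transition energy using E_n = -13.6057 / n² eV:
E_17 = -13.6057 / 17² = -0.04707855 eV
E_1 = -13.6057 / 1² = -13.60570000 eV

Photon energy: |ΔE| = |E_1 - E_17| = 13.55862145 eV

Convert to wavelength using E = hc/λ with hc = 1239.84 eV·nm:
λ = hc/E = 1239.84 eV·nm / 13.55862145 eV
λ = 91.442925 nm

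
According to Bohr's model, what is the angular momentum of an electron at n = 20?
2.11e-33 J·s (or 20ℏ)

In the Bohr model, angular momentum is quantized:
L = nℏ

where ℏ = h/(2π) = 1.0546e-34 J·s

For n = 20:
L = 20 × 1.0546e-34 J·s
L = 2.11e-33 J·s

This can also be written as L = 20ℏ.
The angular momentum is an integer multiple of the reduced Planck constant.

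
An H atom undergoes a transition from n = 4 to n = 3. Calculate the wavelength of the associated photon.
1874.60256 nm

First, find the transition energy using E_n = -13.6057 / n² eV:
E_4 = -13.6057 / 4² = -0.85035625000 eV
E_3 = -13.6057 / 3² = -1.51174444444 eV

Photon energy: |ΔE| = |E_3 - E_4| = 0.66138819444 eV

Convert to wavelength using E = hc/λ with hc = 1239.84 eV·nm:
λ = hc/E = 1239.84 eV·nm / 0.66138819444 eV
λ = 1874.60256 nm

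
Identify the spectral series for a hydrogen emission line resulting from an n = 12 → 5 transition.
Pfund series

The spectral series in hydrogen are named based on the final (lower) energy level:
- Lyman series: n_final = 1 (ultraviolet)
- Balmer series: n_final = 2 (visible/near-UV)
- Paschen series: n_final = 3 (infrared)
- Brackett series: n_final = 4 (infrared)
- Pfund series: n_final = 5 (far infrared)

Since this transition ends at n = 5, it belongs to the Pfund series.

For reference, this 12 → 5 line has photon energy
ΔE = 13.6057 eV × (1/5² - 1/12²) = 0.449743972 eV,
corresponding to wavelength λ = hc/ΔE = 1239.84 eV·nm / 0.449743972 eV = 2756.768 nm in the far infrared region.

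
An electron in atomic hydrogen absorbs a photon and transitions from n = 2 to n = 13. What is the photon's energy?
3.320918 eV

The energy levels of a hydrogen-like atom are E_n = -13.6057 eV / n².

Energy at n = 2: E_2 = -13.6057 / 2² = -3.401425000 eV
Energy at n = 13: E_13 = -13.6057 / 13² = -0.080507101 eV

The excitation energy is the difference:
ΔE = E_13 - E_2
ΔE = -0.080507101 - (-3.401425000)
ΔE = 3.320918 eV

Since this is positive, energy must be absorbed (photon absorption).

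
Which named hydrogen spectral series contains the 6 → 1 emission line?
Lyman series

The spectral series in hydrogen are named based on the final (lower) energy level:
- Lyman series: n_final = 1 (ultraviolet)
- Balmer series: n_final = 2 (visible/near-UV)
- Paschen series: n_final = 3 (infrared)
- Brackett series: n_final = 4 (infrared)
- Pfund series: n_final = 5 (far infrared)

Since this transition ends at n = 1, it belongs to the Lyman series.

For reference, this 6 → 1 line has photon energy
ΔE = 13.6057 eV × (1/1² - 1/6²) = 13.2278 eV,
corresponding to wavelength λ = hc/ΔE = 1239.84 eV·nm / 13.2278 eV = 93.73 nm in the ultraviolet region.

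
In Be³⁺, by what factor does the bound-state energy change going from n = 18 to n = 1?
324.00

Using E_n = -13.6057 Z² / n² eV with Z = 4:

E_1 = -13.6057 × 4² / 1² = -217.6912 / 1 = -217.69120000 eV
E_18 = -13.6057 × 4² / 18² = -217.6912 / 324 = -0.67188642 eV

The ratio is:
E_1/E_18 = (-217.69120000) / (-0.67188642)
E_1/E_18 = (-217.6912/1) / (-217.6912/324)
E_1/E_18 = 324/1
E_1/E_18 = 324.00
(Note: the Z² factors cancel in the ratio.)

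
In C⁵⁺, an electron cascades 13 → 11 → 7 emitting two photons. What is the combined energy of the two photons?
7.09777 eV

The energy levels of C⁵⁺ are E_n = -13.6057 × 6² / n² eV.

First transition (13 → 11):
ΔE₁ = |E_11 - E_13|
ΔE₁ = |-4.04797685950 - (-2.89825562130)| = 1.14972124 eV

Second transition (11 → 7):
ΔE₂ = |E_7 - E_11|
ΔE₂ = |-9.99602448980 - (-4.04797685950)| = 5.94804763 eV

Total energy released:
E_total = ΔE₁ + ΔE₂ = 1.14972124 + 5.94804763 = 7.09777 eV

Note: This equals the direct transition 13 → 7: 7.09777 eV ✓
Energy is conserved regardless of the path taken.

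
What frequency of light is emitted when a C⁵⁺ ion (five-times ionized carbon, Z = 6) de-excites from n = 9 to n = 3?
1.17e+16 Hz

First, find the transition energy:
E_9 = -13.6057 × 6² / 9² = -6.04697778 eV
E_3 = -13.6057 × 6² / 3² = -54.42280000 eV
|ΔE| = |E_3 - E_9| = 48.37582222 eV

Convert to Joules: E = 48.37582222 eV × (1.602177 × 10⁻¹⁹ J/eV) = 7.7507e-18 J

Using E = hf:
f = E/h = 7.7507e-18 J / (6.62607 × 10⁻³⁴ J·s)
f = 1.17e+16 Hz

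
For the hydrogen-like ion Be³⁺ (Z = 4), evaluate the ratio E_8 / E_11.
1.890625

Using E_n = -13.6057 Z² / n² eV with Z = 4:

E_8 = -13.6057 × 4² / 8² = -217.6912 / 64 = -3.40142500 eV
E_11 = -13.6057 × 4² / 11² = -217.6912 / 121 = -1.79910083 eV

The ratio is:
E_8/E_11 = (-3.40142500) / (-1.79910083)
E_8/E_11 = (-217.6912/64) / (-217.6912/121)
E_8/E_11 = 121/64
E_8/E_11 = 1.890625
(Note: the Z² factors cancel in the ratio.)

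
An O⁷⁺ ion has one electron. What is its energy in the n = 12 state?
-6.046978 eV

For hydrogen-like ions, the energy levels scale with Z²:
E_n = -13.6057 Z² / n² eV

For O⁷⁺ (Z = 8) at n = 12:
E_12 = -13.6057 × 8² / 12²
E_12 = -13.6057 × 64 / 144
E_12 = -870.7648 / 144
E_12 = -6.046978 eV

The energy is 64 times more negative than hydrogen at the same n due to the stronger nuclear charge.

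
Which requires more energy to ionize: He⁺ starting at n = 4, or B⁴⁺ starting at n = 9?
B⁴⁺ at n = 9 (E = -4.19929 eV)

Using E_n = -13.6057 Z² / n² eV:

He⁺ (Z = 2) at n = 4:
E = -13.6057 × 2² / 4² = -13.6057 × 4 / 16 = -3.40142500 eV

B⁴⁺ (Z = 5) at n = 9:
E = -13.6057 × 5² / 9² = -13.6057 × 25 / 81 = -4.19929012 eV

Since -4.19929012 eV < -3.40142500 eV,
B⁴⁺ at n = 9 is more tightly bound (requires more energy to ionize).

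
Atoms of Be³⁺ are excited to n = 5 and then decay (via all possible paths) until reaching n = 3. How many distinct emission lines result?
3

The electron can occupy levels n = 3, 4, ..., 5 during de-excitation — that is m = 5 - 3 + 1 = 3 distinct levels.

The number of distinct spectral lines equals the number of ways to choose 2 of these m levels (each pair gives one possible emission transition):

Number of lines = m(m-1)/2 = 3×2/2 = 3

These correspond to all possible transitions between the 3 levels:
5 → 4, 5 → 3, 4 → 3

Each transition produces a photon with a unique energy (and thus wavelength). This count does not depend on Z.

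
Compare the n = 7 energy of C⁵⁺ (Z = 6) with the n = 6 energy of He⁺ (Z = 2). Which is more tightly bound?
C⁵⁺ at n = 7 (E = -9.996 eV)

Using E_n = -13.6057 Z² / n² eV:

C⁵⁺ (Z = 6) at n = 7:
E = -13.6057 × 6² / 7² = -13.6057 × 36 / 49 = -9.996024 eV

He⁺ (Z = 2) at n = 6:
E = -13.6057 × 2² / 6² = -13.6057 × 4 / 36 = -1.511744 eV

Since -9.996024 eV < -1.511744 eV,
C⁵⁺ at n = 7 is more tightly bound (requires more energy to ionize).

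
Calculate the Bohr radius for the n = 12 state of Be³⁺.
1.9050 nm (or 19.0504 Å)

The Bohr radius formula is:
r_n = n² a₀ / Z

where a₀ = 0.0529177 nm is the Bohr radius.

For Be³⁺ (Z = 4) at n = 12:
r_12 = 12² × 0.0529177 nm / 4
r_12 = 144 × 0.0529177 nm / 4
r_12 = 7.62015 nm / 4
r_12 = 1.9050 nm

The electron orbits at approximately 1.9050 nm from the nucleus.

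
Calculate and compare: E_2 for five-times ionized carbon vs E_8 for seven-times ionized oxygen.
C⁵⁺ at n = 2 (E = -122.451300 eV)

Using E_n = -13.6057 Z² / n² eV:

C⁵⁺ (Z = 6) at n = 2:
E = -13.6057 × 6² / 2² = -13.6057 × 36 / 4 = -122.451300000 eV

O⁷⁺ (Z = 8) at n = 8:
E = -13.6057 × 8² / 8² = -13.6057 × 64 / 64 = -13.605700000 eV

Since -122.451300000 eV < -13.605700000 eV,
C⁵⁺ at n = 2 is more tightly bound (requires more energy to ionize).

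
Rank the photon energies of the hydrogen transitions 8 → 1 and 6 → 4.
8 → 1

Calculate the energy for each transition:

Transition 8 → 1:
ΔE₁ = |E_1 - E_8| = |-13.6057/1² - (-13.6057/8²)|
ΔE₁ = |-13.60570000 - (-0.21258906)| = 13.39311 eV

Transition 6 → 4:
ΔE₂ = |E_4 - E_6| = |-13.6057/4² - (-13.6057/6²)|
ΔE₂ = |-0.85035625 - (-0.37793611)| = 0.47242 eV

Since 13.39311 eV > 0.47242 eV, the transition 8 → 1 emits the more energetic photon.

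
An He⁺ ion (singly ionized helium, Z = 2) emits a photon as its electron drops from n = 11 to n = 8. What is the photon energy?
0.40 eV

The energy levels are E_n = -13.6057 Z² eV / n².

Energy at n = 11: E_11 = -13.6057 × 2² / 11² = -0.44978 eV
Energy at n = 8: E_8 = -13.6057 × 2² / 8² = -0.85036 eV

For emission (electron falling to lower state), the photon energy is:
E_photon = E_11 - E_8 = |-0.44978 - (-0.85036)|
E_photon = 0.40 eV

This energy is carried away by the emitted photon.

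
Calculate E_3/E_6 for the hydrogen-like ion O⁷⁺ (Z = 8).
4.00000

Using E_n = -13.6057 Z² / n² eV with Z = 8:

E_3 = -13.6057 × 8² / 3² = -870.7648 / 9 = -96.75164444444 eV
E_6 = -13.6057 × 8² / 6² = -870.7648 / 36 = -24.18791111111 eV

The ratio is:
E_3/E_6 = (-96.75164444444) / (-24.18791111111)
E_3/E_6 = (-870.7648/9) / (-870.7648/36)
E_3/E_6 = 36/9
E_3/E_6 = 4.00000
(Note: the Z² factors cancel in the ratio.)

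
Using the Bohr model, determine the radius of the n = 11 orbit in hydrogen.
6.4030 nm (or 64.0304 Å)

The Bohr radius formula is:
r_n = n² a₀ / Z

where a₀ = 0.0529177 nm is the Bohr radius.

For H (Z = 1) at n = 11:
r_11 = 11² × 0.0529177 nm / 1
r_11 = 121 × 0.0529177 nm / 1
r_11 = 6.40304 nm / 1
r_11 = 6.4030 nm

The electron orbits at approximately 6.4030 nm from the nucleus.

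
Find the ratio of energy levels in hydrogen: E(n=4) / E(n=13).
10.5625

Using E_n = -13.6057 Z² / n² eV with Z = 1:

E_4 = -13.6057 / 4² = -13.6057 / 16 = -0.850356250 eV
E_13 = -13.6057 / 13² = -13.6057 / 169 = -0.080507101 eV

The ratio is:
E_4/E_13 = (-0.850356250) / (-0.080507101)
E_4/E_13 = (-13.6057/16) / (-13.6057/169)
E_4/E_13 = 169/16
E_4/E_13 = 10.5625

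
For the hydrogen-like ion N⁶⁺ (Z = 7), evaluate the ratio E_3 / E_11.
13.444

Using E_n = -13.6057 Z² / n² eV with Z = 7:

E_3 = -13.6057 × 7² / 3² = -666.6793 / 9 = -74.075477778 eV
E_11 = -13.6057 × 7² / 11² = -666.6793 / 121 = -5.509746281 eV

The ratio is:
E_3/E_11 = (-74.075477778) / (-5.509746281)
E_3/E_11 = (-666.6793/9) / (-666.6793/121)
E_3/E_11 = 121/9
E_3/E_11 = 13.444
(Note: the Z² factors cancel in the ratio.)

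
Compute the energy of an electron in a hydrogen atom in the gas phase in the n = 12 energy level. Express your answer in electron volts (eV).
-0.09 eV

The energy levels of a hydrogen-like atom are given by:
E_n = -13.6057 eV / n²

For n = 12:
E_12 = -13.6057 eV / 12²
E_12 = -13.6057 eV / 144
E_12 = -0.09 eV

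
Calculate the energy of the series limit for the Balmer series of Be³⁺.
54.422800 eV

The series limit corresponds to the transition from n = ∞ to n = 2.
This is the highest energy (shortest wavelength) transition in the Balmer series.

E_∞ = 0 eV
E_2 = -13.6057 × 4² / 2² = -54.422800 eV

Energy at series limit:
ΔE = E_∞ - E_2 = 0 - (-54.422800) = 54.422800 eV

This energy equals the ionization energy from the n = 2 state of Be³⁺.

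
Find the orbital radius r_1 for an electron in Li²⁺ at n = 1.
0.0176 nm (or 0.1764 Å)

The Bohr radius formula is:
r_n = n² a₀ / Z

where a₀ = 0.0529177 nm is the Bohr radius.

For Li²⁺ (Z = 3) at n = 1:
r_1 = 1² × 0.0529177 nm / 3
r_1 = 1 × 0.0529177 nm / 3
r_1 = 0.05292 nm / 3
r_1 = 0.0176 nm

The electron orbits at approximately 0.0176 nm from the nucleus.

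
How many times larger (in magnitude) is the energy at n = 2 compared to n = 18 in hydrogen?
81.0000

Using E_n = -13.6057 Z² / n² eV with Z = 1:

E_2 = -13.6057 / 2² = -13.6057 / 4 = -3.4014250000 eV
E_18 = -13.6057 / 18² = -13.6057 / 324 = -0.0419929012 eV

The ratio is:
E_2/E_18 = (-3.4014250000) / (-0.0419929012)
E_2/E_18 = (-13.6057/4) / (-13.6057/324)
E_2/E_18 = 324/4
E_2/E_18 = 81.0000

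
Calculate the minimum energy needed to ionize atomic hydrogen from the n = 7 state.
0.27767 eV

The ionization energy is the energy needed to remove the electron completely (n → ∞).

For hydrogen, E_n = -13.6057 eV / n².

At n = 7: E_7 = -13.6057 / 7² = -0.27766735 eV
At n = ∞: E_∞ = 0 eV

Ionization energy = E_∞ - E_7 = 0 - (-0.27766735) = 0.27766735 eV
Ionization energy ≈ 0.27767 eV

This is also called the binding energy of the electron in state n = 7.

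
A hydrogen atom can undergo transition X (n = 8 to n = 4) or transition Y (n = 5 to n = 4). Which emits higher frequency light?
8 → 4

Calculate the energy for each transition:

Transition 8 → 4:
ΔE₁ = |E_4 - E_8| = |-13.6057/4² - (-13.6057/8²)|
ΔE₁ = |-0.850356250000 - (-0.212589062500)| = 0.637767188 eV

Transition 5 → 4:
ΔE₂ = |E_4 - E_5| = |-13.6057/4² - (-13.6057/5²)|
ΔE₂ = |-0.850356250000 - (-0.544228000000)| = 0.306128250 eV

Since 0.637767188 eV > 0.306128250 eV, the transition 8 → 4 emits the more energetic photon.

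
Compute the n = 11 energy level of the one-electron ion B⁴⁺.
-2.811 eV

For hydrogen-like ions, the energy levels scale with Z²:
E_n = -13.6057 Z² / n² eV

For B⁴⁺ (Z = 5) at n = 11:
E_11 = -13.6057 × 5² / 11²
E_11 = -13.6057 × 25 / 121
E_11 = -340.1425 / 121
E_11 = -2.811 eV

The energy is 25 times more negative than hydrogen at the same n due to the stronger nuclear charge.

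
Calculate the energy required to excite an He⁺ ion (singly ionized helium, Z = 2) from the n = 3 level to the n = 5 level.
3.87007 eV

The energy levels of a hydrogen-like atom are E_n = -13.6057 Z² eV / n².

Energy at n = 3: E_3 = -13.6057 × 2² / 3² = -6.04697778 eV
Energy at n = 5: E_5 = -13.6057 × 2² / 5² = -2.17691200 eV

The excitation energy is the difference:
ΔE = E_5 - E_3
ΔE = -2.17691200 - (-6.04697778)
ΔE = 3.87007 eV

Since this is positive, energy must be absorbed (photon absorption).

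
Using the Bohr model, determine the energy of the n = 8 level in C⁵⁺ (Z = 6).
-7.65 eV

For hydrogen-like ions, the energy levels scale with Z²:
E_n = -13.6057 Z² / n² eV

For C⁵⁺ (Z = 6) at n = 8:
E_8 = -13.6057 × 6² / 8²
E_8 = -13.6057 × 36 / 64
E_8 = -489.8052 / 64
E_8 = -7.65 eV

The energy is 36 times more negative than hydrogen at the same n due to the stronger nuclear charge.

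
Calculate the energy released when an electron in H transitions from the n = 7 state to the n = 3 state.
1.23 eV

The energy levels are E_n = -13.6057 eV / n².

Energy at n = 7: E_7 = -13.6057 / 7² = -0.27767 eV
Energy at n = 3: E_3 = -13.6057 / 3² = -1.51174 eV

For emission (electron falling to lower state), the photon energy is:
E_photon = E_7 - E_3 = |-0.27767 - (-1.51174)|
E_photon = 1.23 eV

This energy is carried away by the emitted photon.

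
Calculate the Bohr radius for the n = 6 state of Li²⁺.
0.635013 nm (or 6.350127 Å)

The Bohr radius formula is:
r_n = n² a₀ / Z

where a₀ = 0.052917721 nm is the Bohr radius.

For Li²⁺ (Z = 3) at n = 6:
r_6 = 6² × 0.052917721 nm / 3
r_6 = 36 × 0.052917721 nm / 3
r_6 = 1.9050380 nm / 3
r_6 = 0.635013 nm

The electron orbits at approximately 0.635013 nm from the nucleus.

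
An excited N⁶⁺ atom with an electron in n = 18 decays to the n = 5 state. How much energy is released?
24.609520 eV

The energy levels are E_n = -13.6057 Z² eV / n².

Energy at n = 18: E_18 = -13.6057 × 7² / 18² = -2.057652160 eV
Energy at n = 5: E_5 = -13.6057 × 7² / 5² = -26.667172000 eV

For emission (electron falling to lower state), the photon energy is:
E_photon = E_18 - E_5 = |-2.057652160 - (-26.667172000)|
E_photon = 24.609520 eV

This energy is carried away by the emitted photon.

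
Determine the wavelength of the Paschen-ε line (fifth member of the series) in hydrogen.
954.34 nm

The lines of a series are numbered from the longest wavelength (smallest ΔE) outward; the fifth line is the transition from n = n_f + 5 to n_f.
The Paschen series has all transitions ending at n_f = 3.

For H, the fifth line (ε-line) is the jump from n = 8 to n = 3:
E_8 = -13.6057 / 8² = -0.212589 eV
E_3 = -13.6057 / 3² = -1.511744 eV
ΔE = E_8 - E_3 = 1.299155 eV

λ = hc/E = 1239.84 eV·nm / 1.299155 eV
λ = 954.34 nm

This is the ε-line of the Paschen series in H.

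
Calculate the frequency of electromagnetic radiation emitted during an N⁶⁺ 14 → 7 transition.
2.4674e+15 Hz

First, find the transition energy:
E_14 = -13.6057 × 7² / 14² = -3.40142500 eV
E_7 = -13.6057 × 7² / 7² = -13.60570000 eV
|ΔE| = |E_7 - E_14| = 10.20427500 eV

Convert to Joules: E = 10.20427500 eV × (1.602177 × 10⁻¹⁹ J/eV) = 1.634905e-18 J

Using E = hf:
f = E/h = 1.634905e-18 J / (6.62607 × 10⁻³⁴ J·s)
f = 2.4674e+15 Hz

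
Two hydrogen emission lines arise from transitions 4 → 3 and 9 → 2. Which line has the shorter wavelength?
9 → 2

Calculate the energy for each transition:

Transition 4 → 3:
ΔE₁ = |E_3 - E_4| = |-13.6057/3² - (-13.6057/4²)|
ΔE₁ = |-1.5117444444 - (-0.8503562500)| = 0.6613882 eV

Transition 9 → 2:
ΔE₂ = |E_2 - E_9| = |-13.6057/2² - (-13.6057/9²)|
ΔE₂ = |-3.4014250000 - (-0.1679716049)| = 3.2334534 eV

Since 3.2334534 eV > 0.6613882 eV, the transition 9 → 2 emits the more energetic photon.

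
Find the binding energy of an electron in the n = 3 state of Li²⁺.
13.60570 eV

The ionization energy is the energy needed to remove the electron completely (n → ∞).

For a hydrogen-like ion with Z = 3, E_n = -13.6057 Z² / n² eV.

At n = 3: E_3 = -13.6057 × 3² / 3² = -13.60570000 eV
At n = ∞: E_∞ = 0 eV

Ionization energy = E_∞ - E_3 = 0 - (-13.60570000) = 13.60570000 eV
Ionization energy ≈ 13.60570 eV

This is also called the binding energy of the electron in state n = 3.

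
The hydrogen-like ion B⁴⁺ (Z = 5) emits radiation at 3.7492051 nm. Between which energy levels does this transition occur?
n = 6 → n = 1

First, find the photon energy from the wavelength (hc = 1239.84 eV·nm):
E = hc/λ = 1239.84 eV·nm / 3.7492051 nm = 330.69410 eV

The energy levels of B⁴⁺ satisfy E_n = -13.6057 × 5² / n² eV, so an emission n_i → n_f releases
ΔE = 13.6057 × 5² × (1/n_f² − 1/n_i²) eV.

Setting ΔE equal to the photon energy:
1/n_f² − 1/n_i² = 330.69410 / (13.6057 × 5²) = 0.97222223

Since 1/n_i² must be positive, we need 1/n_f² > 0.97222223, i.e. n_f ≤ 1. For each allowed n_f, solve n_i = (1/n_f² − 0.97222223)^(−1/2) and check whether it is a whole number:
  n_f = 1: 1/n_i² = 1.00000000 − 0.97222223 = 0.02777777 → n_i = 6.000  → integer, n_i = 6 ✓

Only n_f = 1 gives an integer upper level, n_i = 6.

The transition is from n = 6 to n = 1 (emission).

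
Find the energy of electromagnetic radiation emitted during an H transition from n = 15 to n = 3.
1.45 eV

The energy levels are E_n = -13.6057 eV / n².

Energy at n = 15: E_15 = -13.6057 / 15² = -0.06047 eV
Energy at n = 3: E_3 = -13.6057 / 3² = -1.51174 eV

For emission (electron falling to lower state), the photon energy is:
E_photon = E_15 - E_3 = |-0.06047 - (-1.51174)|
E_photon = 1.45 eV

This energy is carried away by the emitted photon.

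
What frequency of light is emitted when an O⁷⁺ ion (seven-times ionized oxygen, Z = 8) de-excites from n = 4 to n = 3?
1.0235e+16 Hz

First, find the transition energy:
E_4 = -13.6057 × 8² / 4² = -54.4228000 eV
E_3 = -13.6057 × 8² / 3² = -96.7516444 eV
|ΔE| = |E_3 - E_4| = 42.3288444 eV

Convert to Joules: E = 42.3288444 eV × (1.602177 × 10⁻¹⁹ J/eV) = 6.781830e-18 J

Using E = hf:
f = E/h = 6.781830e-18 J / (6.62607 × 10⁻³⁴ J·s)
f = 1.0235e+16 Hz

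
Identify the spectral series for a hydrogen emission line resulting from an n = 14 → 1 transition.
Lyman series

The spectral series in hydrogen are named based on the final (lower) energy level:
- Lyman series: n_final = 1 (ultraviolet)
- Balmer series: n_final = 2 (visible/near-UV)
- Paschen series: n_final = 3 (infrared)
- Brackett series: n_final = 4 (infrared)
- Pfund series: n_final = 5 (far infrared)

Since this transition ends at n = 1, it belongs to the Lyman series.

For reference, this 14 → 1 line has photon energy
ΔE = 13.6057 eV × (1/1² - 1/14²) = 13.536283 eV,
corresponding to wavelength λ = hc/ΔE = 1239.84 eV·nm / 13.536283 eV = 91.5938 nm in the ultraviolet region.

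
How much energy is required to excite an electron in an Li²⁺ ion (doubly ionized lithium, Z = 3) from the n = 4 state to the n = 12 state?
6.803 eV

The energy levels of a hydrogen-like atom are E_n = -13.6057 Z² eV / n².

Energy at n = 4: E_4 = -13.6057 × 3² / 4² = -7.653206 eV
Energy at n = 12: E_12 = -13.6057 × 3² / 12² = -0.850356 eV

The excitation energy is the difference:
ΔE = E_12 - E_4
ΔE = -0.850356 - (-7.653206)
ΔE = 6.803 eV

Since this is positive, energy must be absorbed (photon absorption).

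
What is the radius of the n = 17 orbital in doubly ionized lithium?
5.0977 nm (or 50.9774 Å)

The Bohr radius formula is:
r_n = n² a₀ / Z

where a₀ = 0.0529177 nm is the Bohr radius.

For Li²⁺ (Z = 3) at n = 17:
r_17 = 17² × 0.0529177 nm / 3
r_17 = 289 × 0.0529177 nm / 3
r_17 = 15.29322 nm / 3
r_17 = 5.0977 nm

The electron orbits at approximately 5.0977 nm from the nucleus.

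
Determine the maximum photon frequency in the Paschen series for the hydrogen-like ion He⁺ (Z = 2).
1.4622e+15 Hz

The series limit corresponds to the transition from n = ∞ to n = 3.
This is the highest energy (shortest wavelength) transition in the Paschen series.

E_∞ = 0 eV
E_3 = -13.6057 × 2² / 3² = -6.0469778 eV

Energy at series limit:
ΔE = E_∞ - E_3 = 0 - (-6.0469778) = 6.0469778 eV
E = 6.0469778 eV × (1.602177 × 10⁻¹⁹ J/eV) = 9.688329e-19 J
f = E/h = 9.688329e-19 J / (6.62607 × 10⁻³⁴ J·s) = 1.4622e+15 Hz

This energy equals the ionization energy from the n = 3 state of He⁺.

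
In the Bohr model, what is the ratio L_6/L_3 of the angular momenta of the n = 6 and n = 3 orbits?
2.000

In the Bohr model, L_n = nℏ, so the ratio is purely the ratio of quantum numbers:

L_6/L_3 = 6ℏ / 3ℏ = 6/3 = 2.000

The angular momentum scales linearly with n.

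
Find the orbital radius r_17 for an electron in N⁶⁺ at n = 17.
2.18475 nm (or 21.84746 Å)

The Bohr radius formula is:
r_n = n² a₀ / Z

where a₀ = 0.05291772 nm is the Bohr radius.

For N⁶⁺ (Z = 7) at n = 17:
r_17 = 17² × 0.05291772 nm / 7
r_17 = 289 × 0.05291772 nm / 7
r_17 = 15.293221 nm / 7
r_17 = 2.18475 nm

The electron orbits at approximately 2.18475 nm from the nucleus.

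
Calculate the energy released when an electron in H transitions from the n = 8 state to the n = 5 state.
0.332 eV

The energy levels are E_n = -13.6057 eV / n².

Energy at n = 8: E_8 = -13.6057 / 8² = -0.212589 eV
Energy at n = 5: E_5 = -13.6057 / 5² = -0.544228 eV

For emission (electron falling to lower state), the photon energy is:
E_photon = E_8 - E_5 = |-0.212589 - (-0.544228)|
E_photon = 0.332 eV

This energy is carried away by the emitted photon.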